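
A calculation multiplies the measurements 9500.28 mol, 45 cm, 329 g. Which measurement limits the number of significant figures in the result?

45 cm

9500.28 mol → 6 s.f.; 45 cm → 2 s.f.; 329 g → 3 s.f.
The fewest is 2 significant figures, from 45 cm.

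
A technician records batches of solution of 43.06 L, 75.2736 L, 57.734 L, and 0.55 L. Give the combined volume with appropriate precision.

176.62 L

43.06 L + 75.2736 L + 57.734 L + 0.55 L = 176.6176 L.
Addition/subtraction keeps the fewest decimal places: 43.06 → 2 decimal places, 75.2736 → 4 decimal places, 57.734 → 3 decimal places, 0.55 → 2 decimal places; limit is 2.
Rounded to 2 decimal places: 176.62 L.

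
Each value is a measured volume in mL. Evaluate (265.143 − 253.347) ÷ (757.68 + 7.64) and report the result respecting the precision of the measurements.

265.143 − 253.347 = 11.796, limited to 3 d.p. → 5 s.f.; 757.68 + 7.64 = 765.32, limited to 2 d.p. → 5 s.f.
Carrying full precision, 11.796 ÷ 765.32 = 0.015413160508…; keep min(5, 5) = 5 s.f.
Rounded to 5 significant figures: 0.015413.

0.015413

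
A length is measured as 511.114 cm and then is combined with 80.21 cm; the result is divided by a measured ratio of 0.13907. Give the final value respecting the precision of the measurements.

4252.0 cm

511.114 cm + 80.21 cm = 591.324 cm; the sum is limited to 2 decimal places (5 s.f.).
Carrying full precision, 591.324 ÷ 0.13907 = 4251.98820738… cm; 0.13907 has 5 s.f., so the result keeps min(5, 5) = 5 s.f.
Rounded to 5 significant figures: 4252.0 cm.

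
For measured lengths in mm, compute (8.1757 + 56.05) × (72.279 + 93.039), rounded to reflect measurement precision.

8.1757 + 56.05 = 64.2257, limited to 2 d.p. → 4 s.f.; 72.279 + 93.039 = 165.318, limited to 3 d.p. → 6 s.f.
Carrying full precision, 64.2257 × 165.318 = 10617.6642726; keep min(4, 6) = 4 s.f.
Rounded to 4 significant figures: 1.062 × 10⁴ mm².

1.062 × 10⁴ mm²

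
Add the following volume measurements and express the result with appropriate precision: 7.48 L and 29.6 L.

37.1 L

7.48 L + 29.6 L = 37.08 L.
Addition/subtraction keeps the fewest decimal places: 7.48 → 2 decimal places, 29.6 → 1 decimal place; limit is 1.
Rounded to 1 decimal place: 37.1 L.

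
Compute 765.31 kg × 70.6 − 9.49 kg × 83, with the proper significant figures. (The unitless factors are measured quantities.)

5.32 × 10^4 kg

765.31 × 70.6 = 54030.886 → 5.40 × 10^4 kg (3 s.f., last digit at the 10^2 place).
9.49 × 83 = 787.67 → 7.9 × 10^2 kg (2 s.f., last digit at the 10^1 place).
Difference: 53243.216 kg; keep the coarser place, 10^2.
Result: 5.32 × 10^4 kg.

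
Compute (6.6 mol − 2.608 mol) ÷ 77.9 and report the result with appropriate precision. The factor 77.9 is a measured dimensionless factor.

6.6 mol − 2.608 mol = 3.992 mol; the difference is limited to 1 decimal place (2 s.f.).
Carrying full precision, 3.992 ÷ 77.9 = 0.0512451861361… mol; 77.9 has 3 s.f., so the result keeps min(2, 3) = 2 s.f.
Rounded to 2 significant figures: 0.051 mol.

0.051 mol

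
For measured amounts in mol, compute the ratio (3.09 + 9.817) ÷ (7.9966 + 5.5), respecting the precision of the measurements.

0.956

3.09 + 9.817 = 12.907, limited to 2 d.p. → 4 s.f.; 7.9966 + 5.5 = 13.4966, limited to 1 d.p. → 3 s.f.
Carrying full precision, 12.907 ÷ 13.4966 = 0.956314923759…; keep min(4, 3) = 3 s.f.
Rounded to 3 significant figures: 0.956.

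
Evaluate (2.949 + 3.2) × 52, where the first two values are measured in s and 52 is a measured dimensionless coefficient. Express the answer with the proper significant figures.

3.2 × 10² s

2.949 s + 3.2 s = 6.149 s; the sum is limited to 1 decimal place (2 s.f.).
Carrying full precision, 6.149 × 52 = 319.748 s; 52 has 2 s.f., so the result keeps min(2, 2) = 2 s.f.
Rounded to 2 significant figures: 3.2 × 10² s.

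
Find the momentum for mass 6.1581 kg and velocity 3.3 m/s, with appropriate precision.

momentum = 6.1581 kg × 3.3 m/s = 20.32173 kg·m/s.
6.1581 has 5 significant figures; 3.3 has 2.
Division/multiplication keeps the fewest: 2 significant figures.
Rounded: 20. kg·m/s.

20. kg·m/s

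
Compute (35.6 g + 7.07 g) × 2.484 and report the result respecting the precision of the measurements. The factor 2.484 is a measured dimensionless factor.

35.6 g + 7.07 g = 42.67 g; the sum is limited to 1 decimal place (3 s.f.).
Carrying full precision, 42.67 × 2.484 = 105.99228 g; 2.484 has 4 s.f., so the result keeps min(3, 4) = 3 s.f.
Rounded to 3 significant figures: 106 g.

106 g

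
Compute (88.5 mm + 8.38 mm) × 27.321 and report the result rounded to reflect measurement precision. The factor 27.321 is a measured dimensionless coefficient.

88.5 mm + 8.38 mm = 96.88 mm; the sum is limited to 1 decimal place (3 s.f.).
Carrying full precision, 96.88 × 27.321 = 2646.85848 mm; 27.321 has 5 s.f., so the result keeps min(3, 5) = 3 s.f.
Rounded to 3 significant figures: 2.65 × 10³ mm.

2.65 × 10³ mm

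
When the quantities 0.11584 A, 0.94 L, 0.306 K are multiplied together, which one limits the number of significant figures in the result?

0.11584 A → 5 s.f.; 0.94 L → 2 s.f.; 0.306 K → 3 s.f.
The fewest is 2 significant figures, from 0.94 L.

0.94 L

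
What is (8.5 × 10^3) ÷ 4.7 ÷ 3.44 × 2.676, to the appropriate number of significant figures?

(8.5 × 10^3) ÷ 4.7 ÷ 3.44 × 2.676 = 1406.85304305…
Multiplication/division keeps the fewest significant figures: 8.5 × 10^3 → 2 s.f., 4.7 → 2 s.f., 3.44 → 3 s.f., 2.676 → 4 s.f.; limit is 2.
Rounded to 2 significant figures: 1.4 × 10^3.

1.4 × 10^3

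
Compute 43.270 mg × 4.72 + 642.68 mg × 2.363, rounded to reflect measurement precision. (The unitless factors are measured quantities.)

43.270 × 4.72 = 204.2344 → 2.04 × 10² mg (3 s.f., last digit at the 10^0 place).
642.68 × 2.363 = 1518.65284 → 1519 mg (4 s.f., last digit at the 10^0 place).
Sum: 1722.88724 mg; keep the coarser place, 10^0.
Result: 1723 mg.

1723 mg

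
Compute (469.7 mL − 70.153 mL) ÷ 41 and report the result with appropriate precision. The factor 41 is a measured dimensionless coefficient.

9.7 mL

469.7 mL − 70.153 mL = 399.547 mL; the difference is limited to 1 decimal place (4 s.f.).
Carrying full precision, 399.547 ÷ 41 = 9.74504878049… mL; 41 has 2 s.f., so the result keeps min(4, 2) = 2 s.f.
Rounded to 2 significant figures: 9.7 mL.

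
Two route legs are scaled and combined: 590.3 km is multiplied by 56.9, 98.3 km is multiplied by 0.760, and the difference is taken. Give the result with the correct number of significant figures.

3.35 × 10^4 km

590.3 × 56.9 = 33588.07 → 3.36 × 10^4 km (3 s.f., last digit at the 10^2 place).
98.3 × 0.760 = 74.708 → 74.7 km (3 s.f., last digit at the 10^-1 place).
Difference: 33513.362 km; keep the coarser place, 10^2.
Result: 3.35 × 10^4 km.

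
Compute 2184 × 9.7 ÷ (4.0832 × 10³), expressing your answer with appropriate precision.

2184 × 9.7 ÷ (4.0832 × 10³) = 5.18828369906…
Multiplication/division keeps the fewest significant figures: 2184 → 4 s.f., 9.7 → 2 s.f., 4.0832 × 10³ → 5 s.f.; limit is 2.
Rounded to 2 significant figures: 5.2.

5.2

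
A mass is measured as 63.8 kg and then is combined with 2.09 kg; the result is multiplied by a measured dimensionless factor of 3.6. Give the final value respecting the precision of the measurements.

63.8 kg + 2.09 kg = 65.89 kg; the sum is limited to 1 decimal place (3 s.f.).
Carrying full precision, 65.89 × 3.6 = 237.204 kg; 3.6 has 2 s.f., so the result keeps min(3, 2) = 2 s.f.
Rounded to 2 significant figures: 2.4 × 10^2 kg.

2.4 × 10^2 kg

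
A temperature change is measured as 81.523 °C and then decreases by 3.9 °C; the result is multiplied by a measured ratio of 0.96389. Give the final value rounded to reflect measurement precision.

81.523 °C − 3.9 °C = 77.623 °C; the difference is limited to 1 decimal place (3 s.f.).
Carrying full precision, 77.623 × 0.96389 = 74.82003347 °C; 0.96389 has 5 s.f., so the result keeps min(3, 5) = 3 s.f.
Rounded to 3 significant figures: 74.8 °C.

74.8 °C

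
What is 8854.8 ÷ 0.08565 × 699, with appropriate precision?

8854.8 ÷ 0.08565 × 699 = 72265092.8196…
Multiplication/division keeps the fewest significant figures: 8854.8 → 5 s.f., 0.08565 → 4 s.f., 699 → 3 s.f.; limit is 3.
Rounded to 3 significant figures: 7.23 × 10^7.

7.23 × 10^7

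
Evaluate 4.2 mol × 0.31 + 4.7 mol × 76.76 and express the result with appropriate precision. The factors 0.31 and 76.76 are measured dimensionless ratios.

3.6 × 10² mol

4.2 × 0.31 = 1.302 → 1.3 mol (2 s.f., last digit at the 10^-1 place).
4.7 × 76.76 = 360.772 → 3.6 × 10² mol (2 s.f., last digit at the 10^1 place).
Sum: 362.074 mol; keep the coarser place, 10^1.
Result: 3.6 × 10² mol.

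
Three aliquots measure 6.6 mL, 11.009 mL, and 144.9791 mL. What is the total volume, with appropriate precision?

162.6 mL

6.6 mL + 11.009 mL + 144.9791 mL = 162.5881 mL.
Addition/subtraction keeps the fewest decimal places: 6.6 → 1 decimal place, 11.009 → 3 decimal places, 144.9791 → 4 decimal places; limit is 1.
Rounded to 1 decimal place: 162.6 mL.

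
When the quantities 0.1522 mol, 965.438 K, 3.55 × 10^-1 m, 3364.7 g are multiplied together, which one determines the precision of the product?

0.1522 mol → 4 s.f.; 965.438 K → 6 s.f.; 3.55 × 10^-1 m → 3 s.f.; 3364.7 g → 5 s.f.
The fewest is 3 significant figures, from 3.55 × 10^-1 m.

3.55 × 10^-1 m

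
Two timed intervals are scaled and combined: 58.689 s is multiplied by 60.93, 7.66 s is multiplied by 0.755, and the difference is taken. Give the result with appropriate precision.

58.689 × 60.93 = 3575.92077 → 3576 s (4 s.f., last digit at the 10^0 place).
7.66 × 0.755 = 5.7833 → 5.78 s (3 s.f., last digit at the 10^-2 place).
Difference: 3570.13747 s; keep the coarser place, 10^0.
Result: 3.570 × 10^3 s.

3.570 × 10^3 s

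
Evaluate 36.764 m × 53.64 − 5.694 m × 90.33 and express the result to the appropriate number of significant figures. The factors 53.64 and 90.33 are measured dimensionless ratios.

1458 m

36.764 × 53.64 = 1972.02096 → 1972 m (4 s.f., last digit at the 10^0 place).
5.694 × 90.33 = 514.33902 → 514.3 m (4 s.f., last digit at the 10^-1 place).
Difference: 1457.68194 m; keep the coarser place, 10^0.
Result: 1458 m.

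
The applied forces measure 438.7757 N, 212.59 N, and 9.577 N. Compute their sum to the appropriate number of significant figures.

660.94 N

438.7757 N + 212.59 N + 9.577 N = 660.9427 N.
Addition/subtraction keeps the fewest decimal places: 438.7757 → 4 decimal places, 212.59 → 2 decimal places, 9.577 → 3 decimal places; limit is 2.
Rounded to 2 decimal places: 660.94 N.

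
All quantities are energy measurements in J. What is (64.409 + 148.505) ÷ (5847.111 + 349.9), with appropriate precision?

64.409 + 148.505 = 212.914, limited to 3 d.p. → 6 s.f.; 5847.111 + 349.9 = 6197.011, limited to 1 d.p. → 5 s.f.
Carrying full precision, 212.914 ÷ 6197.011 = 0.034357531397…; keep min(6, 5) = 5 s.f.
Rounded to 5 significant figures: 0.034358.

0.034358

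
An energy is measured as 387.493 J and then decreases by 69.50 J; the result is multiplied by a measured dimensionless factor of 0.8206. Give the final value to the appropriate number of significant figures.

260.9 J

387.493 J − 69.50 J = 317.993 J; the difference is limited to 2 decimal places (5 s.f.).
Carrying full precision, 317.993 × 0.8206 = 260.9450558 J; 0.8206 has 4 s.f., so the result keeps min(5, 4) = 4 s.f.
Rounded to 4 significant figures: 260.9 J.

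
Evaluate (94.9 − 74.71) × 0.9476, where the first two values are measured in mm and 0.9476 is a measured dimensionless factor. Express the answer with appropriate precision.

19.1 mm

94.9 mm − 74.71 mm = 20.19 mm; the difference is limited to 1 decimal place (3 s.f.).
Carrying full precision, 20.19 × 0.9476 = 19.132044 mm; 0.9476 has 4 s.f., so the result keeps min(3, 4) = 3 s.f.
Rounded to 3 significant figures: 19.1 mm.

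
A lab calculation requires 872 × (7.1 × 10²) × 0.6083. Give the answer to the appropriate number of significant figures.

3.8 × 10⁵

872 × (7.1 × 10²) × 0.6083 = 376610.696
Multiplication/division keeps the fewest significant figures: 872 → 3 s.f., 7.1 × 10² → 2 s.f., 0.6083 → 4 s.f.; limit is 2.
Rounded to 2 significant figures: 3.8 × 10⁵.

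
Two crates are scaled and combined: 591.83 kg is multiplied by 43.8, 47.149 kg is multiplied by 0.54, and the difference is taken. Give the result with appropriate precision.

2.59 × 10⁴ kg

591.83 × 43.8 = 25922.154 → 2.59 × 10⁴ kg (3 s.f., last digit at the 10^2 place).
47.149 × 0.54 = 25.46046 → 25 kg (2 s.f., last digit at the 10^0 place).
Difference: 25896.69354 kg; keep the coarser place, 10^2.
Result: 2.59 × 10⁴ kg.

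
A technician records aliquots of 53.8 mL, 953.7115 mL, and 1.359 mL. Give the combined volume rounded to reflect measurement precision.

1008.9 mL

53.8 mL + 953.7115 mL + 1.359 mL = 1008.8705 mL.
Addition/subtraction keeps the fewest decimal places: 53.8 → 1 decimal place, 953.7115 → 4 decimal places, 1.359 → 3 decimal places; limit is 1.
Rounded to 1 decimal place: 1008.9 mL.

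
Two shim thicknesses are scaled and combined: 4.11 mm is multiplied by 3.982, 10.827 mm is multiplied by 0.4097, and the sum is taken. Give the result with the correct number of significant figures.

20.8 mm

4.11 × 3.982 = 16.36602 → 16.4 mm (3 s.f., last digit at the 10^-1 place).
10.827 × 0.4097 = 4.4358219 → 4.436 mm (4 s.f., last digit at the 10^-3 place).
Sum: 20.8018419 mm; keep the coarser place, 10^-1.
Result: 20.8 mm.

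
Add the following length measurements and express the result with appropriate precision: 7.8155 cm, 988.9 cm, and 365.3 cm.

1.3620 × 10³ cm

7.8155 cm + 988.9 cm + 365.3 cm = 1362.0155 cm.
Addition/subtraction keeps the fewest decimal places: 7.8155 → 4 decimal places, 988.9 → 1 decimal place, 365.3 → 1 decimal place; limit is 1.
Rounded to 1 decimal place: 1.3620 × 10³ cm.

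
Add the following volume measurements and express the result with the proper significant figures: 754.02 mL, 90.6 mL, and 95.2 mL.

939.8 mL

754.02 mL + 90.6 mL + 95.2 mL = 939.82 mL.
Addition/subtraction keeps the fewest decimal places: 754.02 → 2 decimal places, 90.6 → 1 decimal place, 95.2 → 1 decimal place; limit is 1.
Rounded to 1 decimal place: 939.8 mL.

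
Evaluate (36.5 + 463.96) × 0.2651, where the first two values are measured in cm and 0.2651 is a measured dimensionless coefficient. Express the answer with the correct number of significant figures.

132.7 cm

36.5 cm + 463.96 cm = 500.46 cm; the sum is limited to 1 decimal place (4 s.f.).
Carrying full precision, 500.46 × 0.2651 = 132.671946 cm; 0.2651 has 4 s.f., so the result keeps min(4, 4) = 4 s.f.
Rounded to 4 significant figures: 132.7 cm.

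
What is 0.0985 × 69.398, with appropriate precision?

6.84

0.0985 × 69.398 = 6.835703
Multiplication/division keeps the fewest significant figures: 0.0985 → 3 s.f., 69.398 → 5 s.f.; limit is 3.
Rounded to 3 significant figures: 6.84.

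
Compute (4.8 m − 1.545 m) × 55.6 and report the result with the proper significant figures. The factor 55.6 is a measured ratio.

1.8 × 10² m

4.8 m − 1.545 m = 3.255 m; the difference is limited to 1 decimal place (2 s.f.).
Carrying full precision, 3.255 × 55.6 = 180.978 m; 55.6 has 3 s.f., so the result keeps min(2, 3) = 2 s.f.
Rounded to 2 significant figures: 1.8 × 10² m.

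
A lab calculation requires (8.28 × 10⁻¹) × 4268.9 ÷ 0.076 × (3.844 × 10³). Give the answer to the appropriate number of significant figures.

(8.28 × 10⁻¹) × 4268.9 ÷ 0.076 × (3.844 × 10³) = 178778835.853…
Multiplication/division keeps the fewest significant figures: 8.28 × 10⁻¹ → 3 s.f., 4268.9 → 5 s.f., 0.076 → 2 s.f., 3.844 × 10³ → 4 s.f.; limit is 2.
Rounded to 2 significant figures: 1.8 × 10⁸.

1.8 × 10⁸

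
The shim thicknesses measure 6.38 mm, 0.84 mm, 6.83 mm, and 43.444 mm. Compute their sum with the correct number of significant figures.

6.38 mm + 0.84 mm + 6.83 mm + 43.444 mm = 57.494 mm.
Addition/subtraction keeps the fewest decimal places: 6.38 → 2 decimal places, 0.84 → 2 decimal places, 6.83 → 2 decimal places, 43.444 → 3 decimal places; limit is 2.
Rounded to 2 decimal places: 57.49 mm.

57.49 mm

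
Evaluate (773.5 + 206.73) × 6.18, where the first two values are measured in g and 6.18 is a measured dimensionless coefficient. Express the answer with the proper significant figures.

773.5 g + 206.73 g = 980.23 g; the sum is limited to 1 decimal place (4 s.f.).
Carrying full precision, 980.23 × 6.18 = 6057.8214 g; 6.18 has 3 s.f., so the result keeps min(4, 3) = 3 s.f.
Rounded to 3 significant figures: 6.06 × 10³ g.

6.06 × 10³ g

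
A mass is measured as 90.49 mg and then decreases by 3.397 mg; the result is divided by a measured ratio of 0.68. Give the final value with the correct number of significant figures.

90.49 mg − 3.397 mg = 87.093 mg; the difference is limited to 2 decimal places (4 s.f.).
Carrying full precision, 87.093 ÷ 0.68 = 128.077941176… mg; 0.68 has 2 s.f., so the result keeps min(4, 2) = 2 s.f.
Rounded to 2 significant figures: 1.3 × 10^2 mg.

1.3 × 10^2 mg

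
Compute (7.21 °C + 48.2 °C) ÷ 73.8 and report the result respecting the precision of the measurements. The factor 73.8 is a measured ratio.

7.21 °C + 48.2 °C = 55.41 °C; the sum is limited to 1 decimal place (3 s.f.).
Carrying full precision, 55.41 ÷ 73.8 = 0.75081300813… °C; 73.8 has 3 s.f., so the result keeps min(3, 3) = 3 s.f.
Rounded to 3 significant figures: 0.751 °C.

0.751 °C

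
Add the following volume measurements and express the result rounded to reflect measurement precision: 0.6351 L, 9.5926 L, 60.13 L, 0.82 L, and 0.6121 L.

71.79 L

0.6351 L + 9.5926 L + 60.13 L + 0.82 L + 0.6121 L = 71.7898 L.
Addition/subtraction keeps the fewest decimal places: 0.6351 → 4 decimal places, 9.5926 → 4 decimal places, 60.13 → 2 decimal places, 0.82 → 2 decimal places, 0.6121 → 4 decimal places; limit is 2.
Rounded to 2 decimal places: 71.79 L.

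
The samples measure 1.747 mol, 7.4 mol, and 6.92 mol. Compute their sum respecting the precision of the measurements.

1.747 mol + 7.4 mol + 6.92 mol = 16.067 mol.
Addition/subtraction keeps the fewest decimal places: 1.747 → 3 decimal places, 7.4 → 1 decimal place, 6.92 → 2 decimal places; limit is 1.
Rounded to 1 decimal place: 16.1 mol.

16.1 mol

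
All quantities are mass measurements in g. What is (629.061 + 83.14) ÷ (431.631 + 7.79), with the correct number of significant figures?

629.061 + 83.14 = 712.201, limited to 2 d.p. → 5 s.f.; 431.631 + 7.79 = 439.421, limited to 2 d.p. → 5 s.f.
Carrying full precision, 712.201 ÷ 439.421 = 1.62077142422…; keep min(5, 5) = 5 s.f.
Rounded to 5 significant figures: 1.6208.

1.6208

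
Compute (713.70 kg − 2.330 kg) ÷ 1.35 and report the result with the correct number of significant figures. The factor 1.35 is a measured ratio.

527 kg

713.70 kg − 2.330 kg = 711.370 kg; the difference is limited to 2 decimal places (5 s.f.).
Carrying full precision, 711.370 ÷ 1.35 = 526.940740741… kg; 1.35 has 3 s.f., so the result keeps min(5, 3) = 3 s.f.
Rounded to 3 significant figures: 527 kg.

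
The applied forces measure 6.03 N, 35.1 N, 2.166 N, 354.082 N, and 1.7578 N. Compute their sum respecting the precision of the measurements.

6.03 N + 35.1 N + 2.166 N + 354.082 N + 1.7578 N = 399.1358 N.
Addition/subtraction keeps the fewest decimal places: 6.03 → 2 decimal places, 35.1 → 1 decimal place, 2.166 → 3 decimal places, 354.082 → 3 decimal places, 1.7578 → 4 decimal places; limit is 1.
Rounded to 1 decimal place: 399.1 N.

399.1 N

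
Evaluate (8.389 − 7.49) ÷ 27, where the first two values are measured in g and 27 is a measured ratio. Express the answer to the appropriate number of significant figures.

8.389 g − 7.49 g = 0.899 g; the difference is limited to 2 decimal places (2 s.f.).
Carrying full precision, 0.899 ÷ 27 = 0.0332962962963… g; 27 has 2 s.f., so the result keeps min(2, 2) = 2 s.f.
Rounded to 2 significant figures: 0.033 g.

0.033 g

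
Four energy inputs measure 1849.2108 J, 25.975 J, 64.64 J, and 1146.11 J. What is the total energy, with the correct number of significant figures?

1849.2108 J + 25.975 J + 64.64 J + 1146.11 J = 3085.9358 J.
Addition/subtraction keeps the fewest decimal places: 1849.2108 → 4 decimal places, 25.975 → 3 decimal places, 64.64 → 2 decimal places, 1146.11 → 2 decimal places; limit is 2.
Rounded to 2 decimal places: 3085.94 J.

3085.94 J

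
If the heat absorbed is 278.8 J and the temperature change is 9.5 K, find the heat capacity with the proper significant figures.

heat capacity = 278.8 J ÷ 9.5 K = 29.3473684211… J/K.
278.8 has 4 significant figures; 9.5 has 2.
Division/multiplication keeps the fewest: 2 significant figures.
Rounded: 29 J/K.

29 J/K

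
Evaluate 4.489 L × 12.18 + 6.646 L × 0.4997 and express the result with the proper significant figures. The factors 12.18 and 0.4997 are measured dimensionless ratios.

58.00 L

4.489 × 12.18 = 54.67602 → 54.68 L (4 s.f., last digit at the 10^-2 place).
6.646 × 0.4997 = 3.3210062 → 3.321 L (4 s.f., last digit at the 10^-3 place).
Sum: 57.9970262 L; keep the coarser place, 10^-2.
Result: 58.00 L.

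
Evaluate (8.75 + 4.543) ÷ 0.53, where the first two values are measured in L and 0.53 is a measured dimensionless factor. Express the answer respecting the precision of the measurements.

25 L

8.75 L + 4.543 L = 13.293 L; the sum is limited to 2 decimal places (4 s.f.).
Carrying full precision, 13.293 ÷ 0.53 = 25.0811320755… L; 0.53 has 2 s.f., so the result keeps min(4, 2) = 2 s.f.
Rounded to 2 significant figures: 25 L.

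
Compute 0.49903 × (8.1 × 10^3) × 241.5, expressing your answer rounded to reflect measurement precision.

0.49903 × (8.1 × 10^3) × 241.5 = 976177.5345
Multiplication/division keeps the fewest significant figures: 0.49903 → 5 s.f., 8.1 × 10^3 → 2 s.f., 241.5 → 4 s.f.; limit is 2.
Rounded to 2 significant figures: 9.8 × 10^5.

9.8 × 10^5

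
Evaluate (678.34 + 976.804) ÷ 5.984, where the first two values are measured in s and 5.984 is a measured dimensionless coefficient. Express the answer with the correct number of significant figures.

678.34 s + 976.804 s = 1655.144 s; the sum is limited to 2 decimal places (6 s.f.).
Carrying full precision, 1655.144 ÷ 5.984 = 276.594919786… s; 5.984 has 4 s.f., so the result keeps min(6, 4) = 4 s.f.
Rounded to 4 significant figures: 276.6 s.

276.6 s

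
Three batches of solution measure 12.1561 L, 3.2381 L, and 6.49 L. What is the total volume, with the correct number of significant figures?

21.88 L

12.1561 L + 3.2381 L + 6.49 L = 21.8842 L.
Addition/subtraction keeps the fewest decimal places: 12.1561 → 4 decimal places, 3.2381 → 4 decimal places, 6.49 → 2 decimal places; limit is 2.
Rounded to 2 decimal places: 21.88 L.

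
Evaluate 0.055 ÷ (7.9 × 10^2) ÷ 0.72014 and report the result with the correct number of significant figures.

9.7 × 10^-5

0.055 ÷ (7.9 × 10^2) ÷ 0.72014 = 0.0000966759979512…
Multiplication/division keeps the fewest significant figures: 0.055 → 2 s.f., 7.9 × 10^2 → 2 s.f., 0.72014 → 5 s.f.; limit is 2.
Rounded to 2 significant figures: 9.7 × 10^-5.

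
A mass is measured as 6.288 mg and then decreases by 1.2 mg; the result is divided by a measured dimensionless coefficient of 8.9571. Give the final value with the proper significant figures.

6.288 mg − 1.2 mg = 5.088 mg; the difference is limited to 1 decimal place (2 s.f.).
Carrying full precision, 5.088 ÷ 8.9571 = 0.568040995411… mg; 8.9571 has 5 s.f., so the result keeps min(2, 5) = 2 s.f.
Rounded to 2 significant figures: 5.7 × 10^-1 mg.

5.7 × 10^-1 mg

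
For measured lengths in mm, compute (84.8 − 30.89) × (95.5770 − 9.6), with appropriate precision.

4.64 × 10^3 mm²

84.8 − 30.89 = 53.91, limited to 1 d.p. → 3 s.f.; 95.5770 − 9.6 = 85.9770, limited to 1 d.p. → 3 s.f.
Carrying full precision, 53.91 × 85.9770 = 4635.02007; keep min(3, 3) = 3 s.f.
Rounded to 3 significant figures: 4.64 × 10^3 mm².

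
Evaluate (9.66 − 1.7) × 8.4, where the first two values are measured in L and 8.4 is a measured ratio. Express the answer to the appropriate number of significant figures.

9.66 L − 1.7 L = 7.96 L; the difference is limited to 1 decimal place (2 s.f.).
Carrying full precision, 7.96 × 8.4 = 66.864 L; 8.4 has 2 s.f., so the result keeps min(2, 2) = 2 s.f.
Rounded to 2 significant figures: 67 L.

67 L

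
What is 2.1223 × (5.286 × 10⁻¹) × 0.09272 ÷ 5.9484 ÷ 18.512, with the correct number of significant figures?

2.1223 × (5.286 × 10⁻¹) × 0.09272 ÷ 5.9484 ÷ 18.512 = 0.000944612850157…
Multiplication/division keeps the fewest significant figures: 2.1223 → 5 s.f., 5.286 × 10⁻¹ → 4 s.f., 0.09272 → 4 s.f., 5.9484 → 5 s.f., 18.512 → 5 s.f.; limit is 4.
Rounded to 4 significant figures: 9.446 × 10⁻⁴.

9.446 × 10⁻⁴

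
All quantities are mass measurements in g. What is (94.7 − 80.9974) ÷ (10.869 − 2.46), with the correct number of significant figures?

1.63

94.7 − 80.9974 = 13.7026, limited to 1 d.p. → 3 s.f.; 10.869 − 2.46 = 8.409, limited to 2 d.p. → 3 s.f.
Carrying full precision, 13.7026 ÷ 8.409 = 1.62951599477…; keep min(3, 3) = 3 s.f.
Rounded to 3 significant figures: 1.63.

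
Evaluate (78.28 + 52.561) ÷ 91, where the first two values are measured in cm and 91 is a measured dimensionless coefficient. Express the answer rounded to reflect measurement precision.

1.4 cm

78.28 cm + 52.561 cm = 130.841 cm; the sum is limited to 2 decimal places (5 s.f.).
Carrying full precision, 130.841 ÷ 91 = 1.43781318681… cm; 91 has 2 s.f., so the result keeps min(5, 2) = 2 s.f.
Rounded to 2 significant figures: 1.4 cm.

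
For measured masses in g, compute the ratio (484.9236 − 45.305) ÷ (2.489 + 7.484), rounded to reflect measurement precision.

44.08

484.9236 − 45.305 = 439.6186, limited to 3 d.p. → 6 s.f.; 2.489 + 7.484 = 9.973, limited to 3 d.p. → 4 s.f.
Carrying full precision, 439.6186 ÷ 9.973 = 44.0808783716…; keep min(6, 4) = 4 s.f.
Rounded to 4 significant figures: 44.08.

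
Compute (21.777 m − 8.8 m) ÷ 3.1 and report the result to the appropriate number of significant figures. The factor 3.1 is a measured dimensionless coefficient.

21.777 m − 8.8 m = 12.977 m; the difference is limited to 1 decimal place (3 s.f.).
Carrying full precision, 12.977 ÷ 3.1 = 4.18612903226… m; 3.1 has 2 s.f., so the result keeps min(3, 2) = 2 s.f.
Rounded to 2 significant figures: 4.2 m.

4.2 m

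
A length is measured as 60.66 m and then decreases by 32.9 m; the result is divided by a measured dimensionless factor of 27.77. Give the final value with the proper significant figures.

1.00 m

60.66 m − 32.9 m = 27.76 m; the difference is limited to 1 decimal place (3 s.f.).
Carrying full precision, 27.76 ÷ 27.77 = 0.999639899172… m; 27.77 has 4 s.f., so the result keeps min(3, 4) = 3 s.f.
Rounded to 3 significant figures: 1.00 m.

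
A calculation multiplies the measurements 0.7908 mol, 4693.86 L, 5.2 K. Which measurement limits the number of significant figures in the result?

5.2 K

0.7908 mol → 4 s.f.; 4693.86 L → 6 s.f.; 5.2 K → 2 s.f.
The fewest is 2 significant figures, from 5.2 K.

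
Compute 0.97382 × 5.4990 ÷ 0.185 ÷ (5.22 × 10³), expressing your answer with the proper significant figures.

0.00555

0.97382 × 5.4990 ÷ 0.185 ÷ (5.22 × 10³) = 0.00554523783784…
Multiplication/division keeps the fewest significant figures: 0.97382 → 5 s.f., 5.4990 → 5 s.f., 0.185 → 3 s.f., 5.22 × 10³ → 3 s.f.; limit is 3.
Rounded to 3 significant figures: 0.00555.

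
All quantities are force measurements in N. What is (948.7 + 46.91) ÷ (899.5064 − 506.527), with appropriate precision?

948.7 + 46.91 = 995.61, limited to 1 d.p. → 4 s.f.; 899.5064 − 506.527 = 392.9794, limited to 3 d.p. → 6 s.f.
Carrying full precision, 995.61 ÷ 392.9794 = 2.53349157742…; keep min(4, 6) = 4 s.f.
Rounded to 4 significant figures: 2.533.

2.533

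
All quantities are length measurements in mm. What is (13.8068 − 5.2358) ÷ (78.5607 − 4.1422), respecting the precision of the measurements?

13.8068 − 5.2358 = 8.5710, limited to 4 d.p. → 5 s.f.; 78.5607 − 4.1422 = 74.4185, limited to 4 d.p. → 6 s.f.
Carrying full precision, 8.5710 ÷ 74.4185 = 0.115172974462…; keep min(5, 6) = 5 s.f.
Rounded to 5 significant figures: 0.11517.

0.11517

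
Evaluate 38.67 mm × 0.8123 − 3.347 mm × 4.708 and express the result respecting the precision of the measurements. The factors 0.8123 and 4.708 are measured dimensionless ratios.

38.67 × 0.8123 = 31.411641 → 31.41 mm (4 s.f., last digit at the 10^-2 place).
3.347 × 4.708 = 15.757676 → 15.76 mm (4 s.f., last digit at the 10^-2 place).
Difference: 15.653965 mm; keep the coarser place, 10^-2.
Result: 15.65 mm.

15.65 mm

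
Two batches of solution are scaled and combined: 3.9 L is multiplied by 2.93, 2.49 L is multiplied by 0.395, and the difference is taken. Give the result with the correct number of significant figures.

1.0 × 10¹ L

3.9 × 2.93 = 11.427 → 11 L (2 s.f., last digit at the 10^0 place).
2.49 × 0.395 = 0.98355 → 0.984 L (3 s.f., last digit at the 10^-3 place).
Difference: 10.44345 L; keep the coarser place, 10^0.
Result: 1.0 × 10¹ L.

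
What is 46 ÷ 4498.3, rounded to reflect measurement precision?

0.010

46 ÷ 4498.3 = 0.01022608541…
Multiplication/division keeps the fewest significant figures: 46 → 2 s.f., 4498.3 → 5 s.f.; limit is 2.
Rounded to 2 significant figures: 0.010.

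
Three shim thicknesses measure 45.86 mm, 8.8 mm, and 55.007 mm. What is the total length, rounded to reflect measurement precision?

109.7 mm

45.86 mm + 8.8 mm + 55.007 mm = 109.667 mm.
Addition/subtraction keeps the fewest decimal places: 45.86 → 2 decimal places, 8.8 → 1 decimal place, 55.007 → 3 decimal places; limit is 1.
Rounded to 1 decimal place: 109.7 mm.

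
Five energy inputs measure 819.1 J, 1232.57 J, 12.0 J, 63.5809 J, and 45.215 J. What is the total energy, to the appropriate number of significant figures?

2.1725 × 10³ J

819.1 J + 1232.57 J + 12.0 J + 63.5809 J + 45.215 J = 2172.4659 J.
Addition/subtraction keeps the fewest decimal places: 819.1 → 1 decimal place, 1232.57 → 2 decimal places, 12.0 → 1 decimal place, 63.5809 → 4 decimal places, 45.215 → 3 decimal places; limit is 1.
Rounded to 1 decimal place: 2.1725 × 10³ J.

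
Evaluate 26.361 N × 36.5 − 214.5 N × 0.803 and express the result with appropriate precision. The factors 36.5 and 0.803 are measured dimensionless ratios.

790. N

26.361 × 36.5 = 962.1765 → 962 N (3 s.f., last digit at the 10^0 place).
214.5 × 0.803 = 172.2435 → 172 N (3 s.f., last digit at the 10^0 place).
Difference: 789.933 N; keep the coarser place, 10^0.
Result: 790. N.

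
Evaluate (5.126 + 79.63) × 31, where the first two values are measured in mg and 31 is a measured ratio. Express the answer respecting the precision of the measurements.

2.6 × 10^3 mg

5.126 mg + 79.63 mg = 84.756 mg; the sum is limited to 2 decimal places (4 s.f.).
Carrying full precision, 84.756 × 31 = 2627.436 mg; 31 has 2 s.f., so the result keeps min(4, 2) = 2 s.f.
Rounded to 2 significant figures: 2.6 × 10^3 mg.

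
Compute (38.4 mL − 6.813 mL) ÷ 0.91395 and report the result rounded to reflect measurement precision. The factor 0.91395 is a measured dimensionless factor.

34.6 mL

38.4 mL − 6.813 mL = 31.587 mL; the difference is limited to 1 decimal place (3 s.f.).
Carrying full precision, 31.587 ÷ 0.91395 = 34.5609716068… mL; 0.91395 has 5 s.f., so the result keeps min(3, 5) = 3 s.f.
Rounded to 3 significant figures: 34.6 mL.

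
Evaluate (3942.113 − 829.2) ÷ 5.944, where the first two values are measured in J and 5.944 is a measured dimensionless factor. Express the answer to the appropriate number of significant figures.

523.7 J

3942.113 J − 829.2 J = 3112.913 J; the difference is limited to 1 decimal place (5 s.f.).
Carrying full precision, 3112.913 ÷ 5.944 = 523.706763122… J; 5.944 has 4 s.f., so the result keeps min(5, 4) = 4 s.f.
Rounded to 4 significant figures: 523.7 J.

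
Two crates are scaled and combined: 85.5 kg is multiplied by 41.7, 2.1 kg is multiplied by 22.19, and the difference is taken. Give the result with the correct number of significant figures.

85.5 × 41.7 = 3565.35 → 3.57 × 10³ kg (3 s.f., last digit at the 10^1 place).
2.1 × 22.19 = 46.599 → 47 kg (2 s.f., last digit at the 10^0 place).
Difference: 3518.751 kg; keep the coarser place, 10^1.
Result: 3.52 × 10³ kg.

3.52 × 10³ kg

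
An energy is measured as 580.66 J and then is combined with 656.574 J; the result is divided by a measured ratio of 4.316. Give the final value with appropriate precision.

286.7 J

580.66 J + 656.574 J = 1237.234 J; the sum is limited to 2 decimal places (6 s.f.).
Carrying full precision, 1237.234 ÷ 4.316 = 286.66218721… J; 4.316 has 4 s.f., so the result keeps min(6, 4) = 4 s.f.
Rounded to 4 significant figures: 286.7 J.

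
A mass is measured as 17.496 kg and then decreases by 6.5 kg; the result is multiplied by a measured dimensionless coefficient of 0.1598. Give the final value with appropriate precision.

1.76 kg

17.496 kg − 6.5 kg = 10.996 kg; the difference is limited to 1 decimal place (3 s.f.).
Carrying full precision, 10.996 × 0.1598 = 1.7571608 kg; 0.1598 has 4 s.f., so the result keeps min(3, 4) = 3 s.f.
Rounded to 3 significant figures: 1.76 kg.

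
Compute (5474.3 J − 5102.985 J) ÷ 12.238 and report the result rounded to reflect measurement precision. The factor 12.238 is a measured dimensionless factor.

5474.3 J − 5102.985 J = 371.315 J; the difference is limited to 1 decimal place (4 s.f.).
Carrying full precision, 371.315 ÷ 12.238 = 30.3411505148… J; 12.238 has 5 s.f., so the result keeps min(4, 5) = 4 s.f.
Rounded to 4 significant figures: 30.34 J.

30.34 J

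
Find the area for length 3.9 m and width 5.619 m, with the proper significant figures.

area = 3.9 m × 5.619 m = 21.9141 m².
3.9 has 2 significant figures; 5.619 has 4.
Division/multiplication keeps the fewest: 2 significant figures.
Rounded: 22 m².

22 m²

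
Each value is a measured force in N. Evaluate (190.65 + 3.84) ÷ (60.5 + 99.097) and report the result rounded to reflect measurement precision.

190.65 + 3.84 = 194.49, limited to 2 d.p. → 5 s.f.; 60.5 + 99.097 = 159.597, limited to 1 d.p. → 4 s.f.
Carrying full precision, 194.49 ÷ 159.597 = 1.21863192917…; keep min(5, 4) = 4 s.f.
Rounded to 4 significant figures: 1.219.

1.219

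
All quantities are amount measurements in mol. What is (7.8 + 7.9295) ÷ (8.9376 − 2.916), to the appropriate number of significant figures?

2.61

7.8 + 7.9295 = 15.7295, limited to 1 d.p. → 3 s.f.; 8.9376 − 2.916 = 6.0216, limited to 3 d.p. → 4 s.f.
Carrying full precision, 15.7295 ÷ 6.0216 = 2.61217948718…; keep min(3, 4) = 3 s.f.
Rounded to 3 significant figures: 2.61.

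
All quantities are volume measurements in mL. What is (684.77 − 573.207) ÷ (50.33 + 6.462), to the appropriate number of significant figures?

1.964

684.77 − 573.207 = 111.563, limited to 2 d.p. → 5 s.f.; 50.33 + 6.462 = 56.792, limited to 2 d.p. → 4 s.f.
Carrying full precision, 111.563 ÷ 56.792 = 1.96441400197…; keep min(5, 4) = 4 s.f.
Rounded to 4 significant figures: 1.964.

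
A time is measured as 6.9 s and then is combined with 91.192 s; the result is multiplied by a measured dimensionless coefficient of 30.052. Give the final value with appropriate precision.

6.9 s + 91.192 s = 98.092 s; the sum is limited to 1 decimal place (3 s.f.).
Carrying full precision, 98.092 × 30.052 = 2947.860784 s; 30.052 has 5 s.f., so the result keeps min(3, 5) = 3 s.f.
Rounded to 3 significant figures: 2.95 × 10³ s.

2.95 × 10³ s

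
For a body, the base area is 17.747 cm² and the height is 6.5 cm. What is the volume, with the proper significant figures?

1.2 × 10^2 cm³

volume = 17.747 cm² × 6.5 cm = 115.3555 cm³.
17.747 has 5 significant figures; 6.5 has 2.
Division/multiplication keeps the fewest: 2 significant figures.
Rounded: 1.2 × 10^2 cm³.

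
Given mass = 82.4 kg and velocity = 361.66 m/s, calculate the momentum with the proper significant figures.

2.98 × 10^4 kg·m/s

momentum = 82.4 kg × 361.66 m/s = 29800.784 kg·m/s.
82.4 has 3 significant figures; 361.66 has 5.
Division/multiplication keeps the fewest: 3 significant figures.
Rounded: 2.98 × 10^4 kg·m/s.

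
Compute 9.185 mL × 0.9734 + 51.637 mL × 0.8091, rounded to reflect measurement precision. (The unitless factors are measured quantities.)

50.72 mL

9.185 × 0.9734 = 8.940679 → 8.941 mL (4 s.f., last digit at the 10^-3 place).
51.637 × 0.8091 = 41.7794967 → 41.78 mL (4 s.f., last digit at the 10^-2 place).
Sum: 50.7201757 mL; keep the coarser place, 10^-2.
Result: 50.72 mL.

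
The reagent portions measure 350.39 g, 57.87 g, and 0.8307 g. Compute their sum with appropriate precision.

350.39 g + 57.87 g + 0.8307 g = 409.0907 g.
Addition/subtraction keeps the fewest decimal places: 350.39 → 2 decimal places, 57.87 → 2 decimal places, 0.8307 → 4 decimal places; limit is 2.
Rounded to 2 decimal places: 409.09 g.

409.09 g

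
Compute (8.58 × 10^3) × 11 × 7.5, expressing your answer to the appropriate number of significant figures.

(8.58 × 10^3) × 11 × 7.5 = 707850
Multiplication/division keeps the fewest significant figures: 8.58 × 10^3 → 3 s.f., 11 → 2 s.f., 7.5 → 2 s.f.; limit is 2.
Rounded to 2 significant figures: 7.1 × 10^5.

7.1 × 10^5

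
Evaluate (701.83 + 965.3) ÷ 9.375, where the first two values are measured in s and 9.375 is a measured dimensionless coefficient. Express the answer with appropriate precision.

701.83 s + 965.3 s = 1667.13 s; the sum is limited to 1 decimal place (5 s.f.).
Carrying full precision, 1667.13 ÷ 9.375 = 177.8272 s; 9.375 has 4 s.f., so the result keeps min(5, 4) = 4 s.f.
Rounded to 4 significant figures: 177.8 s.

177.8 s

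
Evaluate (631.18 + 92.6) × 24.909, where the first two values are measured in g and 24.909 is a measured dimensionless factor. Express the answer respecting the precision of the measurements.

1.803 × 10^4 g

631.18 g + 92.6 g = 723.78 g; the sum is limited to 1 decimal place (4 s.f.).
Carrying full precision, 723.78 × 24.909 = 18028.63602 g; 24.909 has 5 s.f., so the result keeps min(4, 5) = 4 s.f.
Rounded to 4 significant figures: 1.803 × 10^4 g.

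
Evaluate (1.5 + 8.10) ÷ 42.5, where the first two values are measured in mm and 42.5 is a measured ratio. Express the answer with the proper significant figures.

1.5 mm + 8.10 mm = 9.60 mm; the sum is limited to 1 decimal place (2 s.f.).
Carrying full precision, 9.60 ÷ 42.5 = 0.225882352941… mm; 42.5 has 3 s.f., so the result keeps min(2, 3) = 2 s.f.
Rounded to 2 significant figures: 0.23 mm.

0.23 mm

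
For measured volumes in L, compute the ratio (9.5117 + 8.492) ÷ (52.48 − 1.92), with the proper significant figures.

0.3561

9.5117 + 8.492 = 18.0037, limited to 3 d.p. → 5 s.f.; 52.48 − 1.92 = 50.56, limited to 2 d.p. → 4 s.f.
Carrying full precision, 18.0037 ÷ 50.56 = 0.356085838608…; keep min(5, 4) = 4 s.f.
Rounded to 4 significant figures: 0.3561.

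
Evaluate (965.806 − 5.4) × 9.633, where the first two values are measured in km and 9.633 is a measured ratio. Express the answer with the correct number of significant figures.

9252 km

965.806 km − 5.4 km = 960.406 km; the difference is limited to 1 decimal place (4 s.f.).
Carrying full precision, 960.406 × 9.633 = 9251.590998 km; 9.633 has 4 s.f., so the result keeps min(4, 4) = 4 s.f.
Rounded to 4 significant figures: 9252 km.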